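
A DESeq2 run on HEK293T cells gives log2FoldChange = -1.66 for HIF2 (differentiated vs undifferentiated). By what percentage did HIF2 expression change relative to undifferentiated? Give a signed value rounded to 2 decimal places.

Fold change = 2^(-1.66) = 0.3164
Percent change = (FC − 1) × 100% = (0.3164 − 1) × 100 = -68.36%

-68.36%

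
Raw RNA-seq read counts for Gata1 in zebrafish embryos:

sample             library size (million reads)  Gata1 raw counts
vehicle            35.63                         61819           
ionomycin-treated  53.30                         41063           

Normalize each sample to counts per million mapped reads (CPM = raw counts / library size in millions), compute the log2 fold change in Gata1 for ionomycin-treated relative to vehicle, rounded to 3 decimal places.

-1.171

CPM(vehicle) = 61819 / 35.63 = 1735.0267
CPM(ionomycin-treated) = 41063 / 53.30 = 770.4128
Fold change = 770.4128 / 1735.0267 = 0.44404
log2(0.44404) = -1.1713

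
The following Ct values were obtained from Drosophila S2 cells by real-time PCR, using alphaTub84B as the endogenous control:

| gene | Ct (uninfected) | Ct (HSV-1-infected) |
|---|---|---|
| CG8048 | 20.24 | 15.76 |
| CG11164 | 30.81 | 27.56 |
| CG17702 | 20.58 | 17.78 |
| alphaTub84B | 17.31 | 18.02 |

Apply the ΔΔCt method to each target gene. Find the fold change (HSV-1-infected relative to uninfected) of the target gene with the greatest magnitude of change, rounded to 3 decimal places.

CG8048: ΔΔCt = (15.76−18.02) − (20.24−17.31) = -2.26 − 2.93 = -5.19; fold change = 2^5.19 = 36.504
CG11164: ΔΔCt = (27.56−18.02) − (30.81−17.31) = 9.54 − 13.50 = -3.96; fold change = 2^3.96 = 15.562
CG17702: ΔΔCt = (17.78−18.02) − (20.58−17.31) = -0.24 − 3.27 = -3.51; fold change = 2^3.51 = 11.392
CG8048 has the largest |ΔΔCt| = 5.19.

36.504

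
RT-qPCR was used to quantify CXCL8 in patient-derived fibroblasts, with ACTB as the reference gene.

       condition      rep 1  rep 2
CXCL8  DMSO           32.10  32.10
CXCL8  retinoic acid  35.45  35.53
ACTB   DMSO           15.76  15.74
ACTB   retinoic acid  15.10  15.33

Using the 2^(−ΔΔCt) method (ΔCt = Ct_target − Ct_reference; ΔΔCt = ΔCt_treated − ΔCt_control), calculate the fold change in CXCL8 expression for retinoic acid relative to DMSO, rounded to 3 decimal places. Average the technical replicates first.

0.066

Mean Ct: CXCL8 DMSO 32.100; CXCL8 retinoic acid 35.490; ACTB DMSO 15.750; ACTB retinoic acid 15.215
ΔCt(DMSO) = 32.100 − 15.750 = 16.350
ΔCt(retinoic acid) = 35.490 − 15.215 = 20.275
ΔΔCt = 20.275 − 16.350 = 3.925
Fold change = 2^(−3.925) = 0.0658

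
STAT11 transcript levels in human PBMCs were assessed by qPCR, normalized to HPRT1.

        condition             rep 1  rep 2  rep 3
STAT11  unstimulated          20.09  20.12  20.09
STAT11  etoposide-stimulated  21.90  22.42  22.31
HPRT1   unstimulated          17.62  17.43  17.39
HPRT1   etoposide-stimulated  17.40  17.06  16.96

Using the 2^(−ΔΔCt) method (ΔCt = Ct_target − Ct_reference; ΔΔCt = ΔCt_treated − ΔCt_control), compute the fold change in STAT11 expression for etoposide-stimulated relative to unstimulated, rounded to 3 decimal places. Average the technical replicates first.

0.183

Mean Ct: STAT11 unstimulated 20.100; STAT11 etoposide-stimulated 22.210; HPRT1 unstimulated 17.480; HPRT1 etoposide-stimulated 17.140
ΔCt(unstimulated) = 20.100 − 17.480 = 2.620
ΔCt(etoposide-stimulated) = 22.210 − 17.140 = 5.070
ΔΔCt = 5.070 − 2.620 = 2.450
Fold change = 2^(−2.450) = 0.1830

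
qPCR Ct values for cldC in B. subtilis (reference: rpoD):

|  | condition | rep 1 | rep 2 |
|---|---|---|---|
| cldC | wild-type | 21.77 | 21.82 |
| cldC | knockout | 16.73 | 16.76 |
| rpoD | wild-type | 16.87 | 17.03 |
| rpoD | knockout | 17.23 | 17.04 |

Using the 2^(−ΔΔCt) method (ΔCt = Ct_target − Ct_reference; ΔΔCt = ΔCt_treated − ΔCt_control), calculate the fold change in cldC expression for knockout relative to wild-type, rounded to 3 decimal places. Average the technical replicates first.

Mean Ct: cldC wild-type 21.795; cldC knockout 16.745; rpoD wild-type 16.950; rpoD knockout 17.135
ΔCt(wild-type) = 21.795 − 16.950 = 4.845
ΔCt(knockout) = 16.745 − 17.135 = -0.390
ΔΔCt = -0.390 − 4.845 = -5.235
Fold change = 2^(−(-5.235)) = 2^5.235 = 37.6610

37.661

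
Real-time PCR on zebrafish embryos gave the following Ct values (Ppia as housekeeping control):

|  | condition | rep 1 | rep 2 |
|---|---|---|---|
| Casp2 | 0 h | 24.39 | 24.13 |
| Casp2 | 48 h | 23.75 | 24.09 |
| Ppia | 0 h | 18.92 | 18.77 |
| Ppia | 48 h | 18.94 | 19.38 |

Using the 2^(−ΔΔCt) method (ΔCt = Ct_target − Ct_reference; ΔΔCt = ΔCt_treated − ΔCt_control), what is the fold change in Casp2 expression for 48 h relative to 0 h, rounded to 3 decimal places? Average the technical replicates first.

1.575

Mean Ct: Casp2 0 h 24.260; Casp2 48 h 23.920; Ppia 0 h 18.845; Ppia 48 h 19.160
ΔCt(0 h) = 24.260 − 18.845 = 5.415
ΔCt(48 h) = 23.920 − 19.160 = 4.760
ΔΔCt = 4.760 − 5.415 = -0.655
Fold change = 2^(−(-0.655)) = 2^0.655 = 1.5746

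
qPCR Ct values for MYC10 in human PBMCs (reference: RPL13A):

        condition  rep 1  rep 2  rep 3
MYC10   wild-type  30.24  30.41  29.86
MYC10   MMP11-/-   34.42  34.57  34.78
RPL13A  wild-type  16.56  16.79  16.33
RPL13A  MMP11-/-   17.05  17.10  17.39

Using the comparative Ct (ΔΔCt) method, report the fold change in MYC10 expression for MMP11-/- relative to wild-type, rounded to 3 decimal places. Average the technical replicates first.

Mean Ct: MYC10 wild-type 30.170; MYC10 MMP11-/- 34.590; RPL13A wild-type 16.560; RPL13A MMP11-/- 17.180
ΔCt(wild-type) = 30.170 − 16.560 = 13.610
ΔCt(MMP11-/-) = 34.590 − 17.180 = 17.410
ΔΔCt = 17.410 − 13.610 = 3.800
Fold change = 2^(−3.800) = 0.0718

0.072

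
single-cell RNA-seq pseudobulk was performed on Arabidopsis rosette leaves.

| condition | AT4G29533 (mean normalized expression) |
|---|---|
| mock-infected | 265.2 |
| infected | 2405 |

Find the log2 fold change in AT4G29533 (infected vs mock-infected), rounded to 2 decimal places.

3.18

Fold change = 2405 / 265.2 = 9.0686
log2(9.0686) = 3.181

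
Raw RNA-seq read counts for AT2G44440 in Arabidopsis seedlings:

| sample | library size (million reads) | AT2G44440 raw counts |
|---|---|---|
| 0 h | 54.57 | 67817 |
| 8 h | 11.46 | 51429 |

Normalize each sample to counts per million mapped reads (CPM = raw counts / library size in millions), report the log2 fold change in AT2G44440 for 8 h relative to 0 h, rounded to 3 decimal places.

1.852

CPM(0 h) = 67817 / 54.57 = 1242.7524
CPM(8 h) = 51429 / 11.46 = 4487.6963
Fold change = 4487.6963 / 1242.7524 = 3.61109
log2(3.61109) = 1.8524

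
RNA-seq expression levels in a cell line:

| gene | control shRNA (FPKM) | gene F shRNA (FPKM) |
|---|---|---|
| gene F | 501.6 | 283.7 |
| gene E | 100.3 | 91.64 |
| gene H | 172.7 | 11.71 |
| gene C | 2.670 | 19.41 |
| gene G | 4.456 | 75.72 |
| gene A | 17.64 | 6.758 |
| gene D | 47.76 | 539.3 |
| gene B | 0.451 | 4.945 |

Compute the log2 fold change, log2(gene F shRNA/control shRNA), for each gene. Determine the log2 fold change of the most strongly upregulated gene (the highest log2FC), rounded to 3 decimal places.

4.087

log2(283.7/501.6) = -0.822  (gene F)
log2(91.64/100.3) = -0.130  (gene E)
log2(11.71/172.7) = -3.882  (gene H)
log2(19.41/2.670) = 2.862  (gene C)
log2(75.72/4.456) = 4.087  (gene G)
log2(6.758/17.64) = -1.384  (gene A)
log2(539.3/47.76) = 3.497  (gene D)
log2(4.945/0.451) = 3.455  (gene B)
gene G is most strongly upregulated.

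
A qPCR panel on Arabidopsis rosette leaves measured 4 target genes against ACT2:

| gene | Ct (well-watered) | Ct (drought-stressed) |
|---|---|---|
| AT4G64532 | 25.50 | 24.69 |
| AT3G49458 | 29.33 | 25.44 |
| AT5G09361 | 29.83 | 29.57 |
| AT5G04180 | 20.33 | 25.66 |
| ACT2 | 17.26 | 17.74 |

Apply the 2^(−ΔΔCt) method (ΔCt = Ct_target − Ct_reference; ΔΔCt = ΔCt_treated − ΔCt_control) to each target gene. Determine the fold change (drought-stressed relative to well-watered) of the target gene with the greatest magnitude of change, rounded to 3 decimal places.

0.035

AT4G64532: ΔΔCt = (24.69−17.74) − (25.50−17.26) = 6.95 − 8.24 = -1.29; fold change = 2^1.29 = 2.445
AT3G49458: ΔΔCt = (25.44−17.74) − (29.33−17.26) = 7.70 − 12.07 = -4.37; fold change = 2^4.37 = 20.678
AT5G09361: ΔΔCt = (29.57−17.74) − (29.83−17.26) = 11.83 − 12.57 = -0.74; fold change = 2^0.74 = 1.670
AT5G04180: ΔΔCt = (25.66−17.74) − (20.33−17.26) = 7.92 − 3.07 = 4.85; fold change = 2^-4.85 = 0.035
AT5G04180 has the largest |ΔΔCt| = 4.85.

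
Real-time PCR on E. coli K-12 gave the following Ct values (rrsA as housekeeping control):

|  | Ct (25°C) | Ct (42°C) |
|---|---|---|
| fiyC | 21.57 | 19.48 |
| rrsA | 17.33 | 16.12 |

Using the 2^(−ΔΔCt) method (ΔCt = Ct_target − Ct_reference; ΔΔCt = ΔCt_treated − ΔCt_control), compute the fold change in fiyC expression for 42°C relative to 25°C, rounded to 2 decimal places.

1.84

ΔCt(25°C) = 21.570 − 17.330 = 4.240
ΔCt(42°C) = 19.480 − 16.120 = 3.360
ΔΔCt = 3.360 − 4.240 = -0.880
Fold change = 2^(−(-0.880)) = 2^0.880 = 1.840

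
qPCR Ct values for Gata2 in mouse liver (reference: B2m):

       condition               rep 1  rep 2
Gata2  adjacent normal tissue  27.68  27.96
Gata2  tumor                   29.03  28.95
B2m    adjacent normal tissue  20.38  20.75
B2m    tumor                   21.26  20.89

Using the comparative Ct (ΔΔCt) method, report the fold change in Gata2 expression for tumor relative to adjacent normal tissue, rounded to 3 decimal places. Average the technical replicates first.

Mean Ct: Gata2 adjacent normal tissue 27.820; Gata2 tumor 28.990; B2m adjacent normal tissue 20.565; B2m tumor 21.075
ΔCt(adjacent normal tissue) = 27.820 − 20.565 = 7.255
ΔCt(tumor) = 28.990 − 21.075 = 7.915
ΔΔCt = 7.915 − 7.255 = 0.660
Fold change = 2^(−0.660) = 0.6329

0.633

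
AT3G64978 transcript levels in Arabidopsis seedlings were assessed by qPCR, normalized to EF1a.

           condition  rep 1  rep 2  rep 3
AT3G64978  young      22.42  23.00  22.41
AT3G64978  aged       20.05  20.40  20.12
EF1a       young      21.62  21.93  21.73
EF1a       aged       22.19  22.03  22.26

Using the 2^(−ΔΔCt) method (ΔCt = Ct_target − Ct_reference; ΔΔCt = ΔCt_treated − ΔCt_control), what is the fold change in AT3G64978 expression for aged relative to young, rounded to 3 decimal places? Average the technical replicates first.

7.062

Mean Ct: AT3G64978 young 22.610; AT3G64978 aged 20.190; EF1a young 21.760; EF1a aged 22.160
ΔCt(young) = 22.610 − 21.760 = 0.850
ΔCt(aged) = 20.190 − 22.160 = -1.970
ΔΔCt = -1.970 − 0.850 = -2.820
Fold change = 2^(−(-2.820)) = 2^2.820 = 7.0616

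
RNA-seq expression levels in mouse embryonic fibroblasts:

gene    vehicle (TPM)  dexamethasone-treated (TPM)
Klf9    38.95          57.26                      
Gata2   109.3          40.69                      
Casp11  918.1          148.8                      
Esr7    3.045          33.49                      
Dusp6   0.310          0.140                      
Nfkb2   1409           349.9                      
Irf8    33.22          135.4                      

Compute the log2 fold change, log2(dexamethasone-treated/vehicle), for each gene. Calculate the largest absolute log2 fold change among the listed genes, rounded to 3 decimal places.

log2(57.26/38.95) = 0.556  (Klf9)
log2(40.69/109.3) = -1.426  (Gata2)
log2(148.8/918.1) = -2.625  (Casp11)
log2(33.49/3.045) = 3.459  (Esr7)
log2(0.140/0.310) = -1.147  (Dusp6)
log2(349.9/1409) = -2.010  (Nfkb2)
log2(135.4/33.22) = 2.027  (Irf8)
The largest magnitude belongs to Esr7.

3.459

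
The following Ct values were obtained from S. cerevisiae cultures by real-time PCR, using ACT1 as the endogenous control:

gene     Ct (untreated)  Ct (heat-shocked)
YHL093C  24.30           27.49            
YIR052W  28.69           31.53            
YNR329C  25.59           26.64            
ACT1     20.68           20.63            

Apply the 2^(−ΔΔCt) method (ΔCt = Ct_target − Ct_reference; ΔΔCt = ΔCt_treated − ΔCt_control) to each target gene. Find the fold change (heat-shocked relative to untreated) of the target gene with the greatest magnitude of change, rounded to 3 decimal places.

YHL093C: ΔΔCt = (27.49−20.63) − (24.30−20.68) = 6.86 − 3.62 = 3.24; fold change = 2^-3.24 = 0.106
YIR052W: ΔΔCt = (31.53−20.63) − (28.69−20.68) = 10.90 − 8.01 = 2.89; fold change = 2^-2.89 = 0.135
YNR329C: ΔΔCt = (26.64−20.63) − (25.59−20.68) = 6.01 − 4.91 = 1.10; fold change = 2^-1.10 = 0.467
YHL093C has the largest |ΔΔCt| = 3.24.

0.106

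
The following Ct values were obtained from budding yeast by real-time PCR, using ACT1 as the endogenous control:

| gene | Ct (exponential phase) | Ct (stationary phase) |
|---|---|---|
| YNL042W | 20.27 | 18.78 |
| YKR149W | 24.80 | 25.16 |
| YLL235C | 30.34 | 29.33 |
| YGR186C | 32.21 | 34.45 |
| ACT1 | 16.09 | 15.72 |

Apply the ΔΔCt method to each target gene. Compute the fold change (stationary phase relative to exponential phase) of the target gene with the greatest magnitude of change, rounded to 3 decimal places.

YNL042W: ΔΔCt = (18.78−15.72) − (20.27−16.09) = 3.06 − 4.18 = -1.12; fold change = 2^1.12 = 2.173
YKR149W: ΔΔCt = (25.16−15.72) − (24.80−16.09) = 9.44 − 8.71 = 0.73; fold change = 2^-0.73 = 0.603
YLL235C: ΔΔCt = (29.33−15.72) − (30.34−16.09) = 13.61 − 14.25 = -0.64; fold change = 2^0.64 = 1.558
YGR186C: ΔΔCt = (34.45−15.72) − (32.21−16.09) = 18.73 − 16.12 = 2.61; fold change = 2^-2.61 = 0.164
YGR186C has the largest |ΔΔCt| = 2.61.

0.164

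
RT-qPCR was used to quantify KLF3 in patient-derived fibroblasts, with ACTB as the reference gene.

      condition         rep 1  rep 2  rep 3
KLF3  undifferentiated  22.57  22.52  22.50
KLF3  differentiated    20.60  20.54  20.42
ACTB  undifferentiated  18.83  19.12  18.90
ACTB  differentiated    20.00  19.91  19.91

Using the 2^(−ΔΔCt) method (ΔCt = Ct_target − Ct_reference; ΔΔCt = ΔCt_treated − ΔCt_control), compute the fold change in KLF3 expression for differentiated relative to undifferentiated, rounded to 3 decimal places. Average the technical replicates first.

Mean Ct: KLF3 undifferentiated 22.530; KLF3 differentiated 20.520; ACTB undifferentiated 18.950; ACTB differentiated 19.940
ΔCt(undifferentiated) = 22.530 − 18.950 = 3.580
ΔCt(differentiated) = 20.520 − 19.940 = 0.580
ΔΔCt = 0.580 − 3.580 = -3.000
Fold change = 2^(−(-3.000)) = 2^3.000 = 8.0000

8.000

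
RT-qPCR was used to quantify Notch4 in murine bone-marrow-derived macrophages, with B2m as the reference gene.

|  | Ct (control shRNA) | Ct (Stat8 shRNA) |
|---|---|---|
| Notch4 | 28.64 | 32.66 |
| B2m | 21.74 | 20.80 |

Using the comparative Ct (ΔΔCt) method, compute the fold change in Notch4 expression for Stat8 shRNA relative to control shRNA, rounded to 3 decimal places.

ΔCt(control shRNA) = 28.640 − 21.740 = 6.900
ΔCt(Stat8 shRNA) = 32.660 − 20.800 = 11.860
ΔΔCt = 11.860 − 6.900 = 4.960
Fold change = 2^(−4.960) = 0.0321

0.032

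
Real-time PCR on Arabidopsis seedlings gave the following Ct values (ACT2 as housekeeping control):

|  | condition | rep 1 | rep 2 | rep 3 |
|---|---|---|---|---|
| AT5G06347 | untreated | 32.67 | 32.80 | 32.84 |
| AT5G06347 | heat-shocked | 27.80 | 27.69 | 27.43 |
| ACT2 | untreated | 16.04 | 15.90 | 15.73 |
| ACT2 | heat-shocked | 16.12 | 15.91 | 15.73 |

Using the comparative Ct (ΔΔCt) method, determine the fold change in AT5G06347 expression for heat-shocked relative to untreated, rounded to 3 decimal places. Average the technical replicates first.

Mean Ct: AT5G06347 untreated 32.770; AT5G06347 heat-shocked 27.640; ACT2 untreated 15.890; ACT2 heat-shocked 15.920
ΔCt(untreated) = 32.770 − 15.890 = 16.880
ΔCt(heat-shocked) = 27.640 − 15.920 = 11.720
ΔΔCt = 11.720 − 16.880 = -5.160
Fold change = 2^(−(-5.160)) = 2^5.160 = 35.7532

35.753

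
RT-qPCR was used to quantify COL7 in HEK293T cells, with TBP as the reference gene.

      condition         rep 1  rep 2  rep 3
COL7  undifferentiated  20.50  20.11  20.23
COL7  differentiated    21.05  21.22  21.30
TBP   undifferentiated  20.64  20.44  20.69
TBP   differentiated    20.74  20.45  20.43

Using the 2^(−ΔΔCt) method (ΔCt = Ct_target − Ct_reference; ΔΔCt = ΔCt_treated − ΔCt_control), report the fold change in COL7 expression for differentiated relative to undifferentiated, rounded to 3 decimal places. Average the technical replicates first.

0.514

Mean Ct: COL7 undifferentiated 20.280; COL7 differentiated 21.190; TBP undifferentiated 20.590; TBP differentiated 20.540
ΔCt(undifferentiated) = 20.280 − 20.590 = -0.310
ΔCt(differentiated) = 21.190 − 20.540 = 0.650
ΔΔCt = 0.650 − (-0.310) = 0.960
Fold change = 2^(−0.960) = 0.5141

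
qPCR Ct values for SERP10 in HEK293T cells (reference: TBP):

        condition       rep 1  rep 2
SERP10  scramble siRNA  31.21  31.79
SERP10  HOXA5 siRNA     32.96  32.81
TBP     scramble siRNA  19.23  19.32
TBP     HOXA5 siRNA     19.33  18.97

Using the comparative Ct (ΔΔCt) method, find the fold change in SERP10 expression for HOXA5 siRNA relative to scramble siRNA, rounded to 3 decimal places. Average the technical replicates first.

Mean Ct: SERP10 scramble siRNA 31.500; SERP10 HOXA5 siRNA 32.885; TBP scramble siRNA 19.275; TBP HOXA5 siRNA 19.150
ΔCt(scramble siRNA) = 31.500 − 19.275 = 12.225
ΔCt(HOXA5 siRNA) = 32.885 − 19.150 = 13.735
ΔΔCt = 13.735 − 12.225 = 1.510
Fold change = 2^(−1.510) = 0.3511

0.351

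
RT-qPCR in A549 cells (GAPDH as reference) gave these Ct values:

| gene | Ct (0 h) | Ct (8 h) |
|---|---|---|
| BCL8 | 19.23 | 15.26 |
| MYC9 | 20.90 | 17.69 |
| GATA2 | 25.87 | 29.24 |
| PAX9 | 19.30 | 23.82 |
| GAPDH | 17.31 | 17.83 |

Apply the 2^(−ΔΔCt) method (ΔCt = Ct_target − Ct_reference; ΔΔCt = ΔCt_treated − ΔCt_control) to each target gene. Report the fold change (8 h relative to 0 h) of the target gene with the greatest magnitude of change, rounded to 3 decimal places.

BCL8: ΔΔCt = (15.26−17.83) − (19.23−17.31) = -2.57 − 1.92 = -4.49; fold change = 2^4.49 = 22.471
MYC9: ΔΔCt = (17.69−17.83) − (20.90−17.31) = -0.14 − 3.59 = -3.73; fold change = 2^3.73 = 13.269
GATA2: ΔΔCt = (29.24−17.83) − (25.87−17.31) = 11.41 − 8.56 = 2.85; fold change = 2^-2.85 = 0.139
PAX9: ΔΔCt = (23.82−17.83) − (19.30−17.31) = 5.99 − 1.99 = 4.00; fold change = 2^-4.00 = 0.062
BCL8 has the largest |ΔΔCt| = 4.49.

22.471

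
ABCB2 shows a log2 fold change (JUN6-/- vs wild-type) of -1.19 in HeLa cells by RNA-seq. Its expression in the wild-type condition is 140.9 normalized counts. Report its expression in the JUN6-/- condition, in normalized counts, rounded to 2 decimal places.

61.76

Fold change = 2^(-1.19) = 0.4383
JUN6-/- expression = 140.9 × 0.4383 = 61.76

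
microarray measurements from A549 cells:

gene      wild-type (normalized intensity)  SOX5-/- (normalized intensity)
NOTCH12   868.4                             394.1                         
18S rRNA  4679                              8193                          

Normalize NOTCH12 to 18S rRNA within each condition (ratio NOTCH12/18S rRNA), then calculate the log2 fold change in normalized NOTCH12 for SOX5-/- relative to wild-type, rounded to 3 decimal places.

-1.948

NOTCH12/18S rRNA (wild-type) = 868.4 / 4679 = 0.1856
NOTCH12/18S rRNA (SOX5-/-) = 394.1 / 8193 = 0.048102
Fold change = 0.048102 / 0.1856 = 0.2592
log2(0.2592) = -1.9480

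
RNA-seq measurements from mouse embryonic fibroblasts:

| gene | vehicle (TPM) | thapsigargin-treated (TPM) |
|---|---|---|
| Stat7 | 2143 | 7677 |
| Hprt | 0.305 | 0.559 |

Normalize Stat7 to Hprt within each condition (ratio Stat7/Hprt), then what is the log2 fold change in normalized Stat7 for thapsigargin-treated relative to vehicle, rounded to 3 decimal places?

Stat7/Hprt (vehicle) = 2143 / 0.305 = 7026.2
Stat7/Hprt (thapsigargin-treated) = 7677 / 0.559 = 13733
Fold change = 13733 / 7026.2 = 1.9546
log2(1.9546) = 0.9669

0.967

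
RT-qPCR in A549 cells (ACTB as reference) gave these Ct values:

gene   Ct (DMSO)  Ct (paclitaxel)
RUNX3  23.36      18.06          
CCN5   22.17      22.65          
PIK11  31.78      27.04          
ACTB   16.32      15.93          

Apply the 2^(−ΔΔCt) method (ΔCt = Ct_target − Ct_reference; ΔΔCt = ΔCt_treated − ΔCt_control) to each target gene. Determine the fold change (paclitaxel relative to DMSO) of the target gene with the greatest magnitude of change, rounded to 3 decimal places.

RUNX3: ΔΔCt = (18.06−15.93) − (23.36−16.32) = 2.13 − 7.04 = -4.91; fold change = 2^4.91 = 30.065
CCN5: ΔΔCt = (22.65−15.93) − (22.17−16.32) = 6.72 − 5.85 = 0.87; fold change = 2^-0.87 = 0.547
PIK11: ΔΔCt = (27.04−15.93) − (31.78−16.32) = 11.11 − 15.46 = -4.35; fold change = 2^4.35 = 20.393
RUNX3 has the largest |ΔΔCt| = 4.91.

30.065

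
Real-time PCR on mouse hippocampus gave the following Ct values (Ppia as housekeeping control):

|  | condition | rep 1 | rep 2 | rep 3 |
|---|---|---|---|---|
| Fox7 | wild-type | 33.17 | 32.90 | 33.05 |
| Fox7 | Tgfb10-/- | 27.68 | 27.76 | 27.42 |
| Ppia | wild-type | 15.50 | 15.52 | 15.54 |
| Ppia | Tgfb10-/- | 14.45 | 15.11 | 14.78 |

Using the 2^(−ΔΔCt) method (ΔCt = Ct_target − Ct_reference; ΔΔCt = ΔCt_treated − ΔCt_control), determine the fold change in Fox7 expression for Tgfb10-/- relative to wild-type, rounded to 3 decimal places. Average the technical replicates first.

Mean Ct: Fox7 wild-type 33.040; Fox7 Tgfb10-/- 27.620; Ppia wild-type 15.520; Ppia Tgfb10-/- 14.780
ΔCt(wild-type) = 33.040 − 15.520 = 17.520
ΔCt(Tgfb10-/-) = 27.620 − 14.780 = 12.840
ΔΔCt = 12.840 − 17.520 = -4.680
Fold change = 2^(−(-4.680)) = 2^4.680 = 25.6342

25.634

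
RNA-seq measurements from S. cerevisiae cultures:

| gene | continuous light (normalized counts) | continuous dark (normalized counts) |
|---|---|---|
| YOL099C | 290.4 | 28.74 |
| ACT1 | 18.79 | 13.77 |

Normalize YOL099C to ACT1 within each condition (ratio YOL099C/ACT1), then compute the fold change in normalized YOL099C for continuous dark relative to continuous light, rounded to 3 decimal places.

0.135

YOL099C/ACT1 (continuous light) = 290.4 / 18.79 = 15.455
YOL099C/ACT1 (continuous dark) = 28.74 / 13.77 = 2.0871
Fold change = 2.0871 / 15.455 = 0.1350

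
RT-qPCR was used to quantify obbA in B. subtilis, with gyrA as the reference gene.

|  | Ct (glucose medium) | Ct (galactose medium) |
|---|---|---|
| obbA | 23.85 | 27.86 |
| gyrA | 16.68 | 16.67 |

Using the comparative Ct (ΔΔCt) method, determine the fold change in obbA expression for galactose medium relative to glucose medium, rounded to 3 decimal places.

ΔCt(glucose medium) = 23.850 − 16.680 = 7.170
ΔCt(galactose medium) = 27.860 − 16.670 = 11.190
ΔΔCt = 11.190 − 7.170 = 4.020
Fold change = 2^(−4.020) = 0.0616

0.062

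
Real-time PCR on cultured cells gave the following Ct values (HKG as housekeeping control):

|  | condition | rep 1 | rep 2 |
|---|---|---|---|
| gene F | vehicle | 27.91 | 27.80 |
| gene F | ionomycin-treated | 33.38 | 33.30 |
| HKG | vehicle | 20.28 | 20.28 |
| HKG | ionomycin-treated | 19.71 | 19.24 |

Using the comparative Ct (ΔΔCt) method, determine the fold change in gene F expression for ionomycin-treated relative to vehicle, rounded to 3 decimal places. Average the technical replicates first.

0.013

Mean Ct: gene F vehicle 27.855; gene F ionomycin-treated 33.340; HKG vehicle 20.280; HKG ionomycin-treated 19.475
ΔCt(vehicle) = 27.855 − 20.280 = 7.575
ΔCt(ionomycin-treated) = 33.340 − 19.475 = 13.865
ΔΔCt = 13.865 − 7.575 = 6.290
Fold change = 2^(−6.290) = 0.0128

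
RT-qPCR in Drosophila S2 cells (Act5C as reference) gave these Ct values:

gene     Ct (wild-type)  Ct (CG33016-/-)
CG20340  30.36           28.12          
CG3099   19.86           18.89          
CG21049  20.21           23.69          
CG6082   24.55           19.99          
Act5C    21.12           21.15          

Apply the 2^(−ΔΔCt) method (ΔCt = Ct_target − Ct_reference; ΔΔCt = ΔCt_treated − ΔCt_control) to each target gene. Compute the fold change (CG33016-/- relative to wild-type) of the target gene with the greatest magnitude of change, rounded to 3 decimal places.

24.084

CG20340: ΔΔCt = (28.12−21.15) − (30.36−21.12) = 6.97 − 9.24 = -2.27; fold change = 2^2.27 = 4.823
CG3099: ΔΔCt = (18.89−21.15) − (19.86−21.12) = -2.26 − (-1.26) = -1.00; fold change = 2^1.00 = 2.000
CG21049: ΔΔCt = (23.69−21.15) − (20.21−21.12) = 2.54 − (-0.91) = 3.45; fold change = 2^-3.45 = 0.092
CG6082: ΔΔCt = (19.99−21.15) − (24.55−21.12) = -1.16 − 3.43 = -4.59; fold change = 2^4.59 = 24.084
CG6082 has the largest |ΔΔCt| = 4.59.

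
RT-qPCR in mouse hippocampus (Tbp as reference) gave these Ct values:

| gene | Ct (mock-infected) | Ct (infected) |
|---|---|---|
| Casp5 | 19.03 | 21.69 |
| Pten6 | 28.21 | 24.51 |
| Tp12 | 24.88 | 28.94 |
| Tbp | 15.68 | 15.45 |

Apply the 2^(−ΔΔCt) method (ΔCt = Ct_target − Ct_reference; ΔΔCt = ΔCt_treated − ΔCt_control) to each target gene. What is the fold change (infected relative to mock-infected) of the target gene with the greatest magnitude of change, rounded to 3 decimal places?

0.051

Casp5: ΔΔCt = (21.69−15.45) − (19.03−15.68) = 6.24 − 3.35 = 2.89; fold change = 2^-2.89 = 0.135
Pten6: ΔΔCt = (24.51−15.45) − (28.21−15.68) = 9.06 − 12.53 = -3.47; fold change = 2^3.47 = 11.081
Tp12: ΔΔCt = (28.94−15.45) − (24.88−15.68) = 13.49 − 9.20 = 4.29; fold change = 2^-4.29 = 0.051
Tp12 has the largest |ΔΔCt| = 4.29.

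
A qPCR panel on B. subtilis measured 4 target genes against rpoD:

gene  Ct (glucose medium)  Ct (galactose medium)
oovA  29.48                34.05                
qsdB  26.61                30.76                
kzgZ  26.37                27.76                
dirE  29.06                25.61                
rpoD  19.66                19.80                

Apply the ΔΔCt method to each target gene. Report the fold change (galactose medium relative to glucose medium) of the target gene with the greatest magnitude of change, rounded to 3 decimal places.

oovA: ΔΔCt = (34.05−19.80) − (29.48−19.66) = 14.25 − 9.82 = 4.43; fold change = 2^-4.43 = 0.046
qsdB: ΔΔCt = (30.76−19.80) − (26.61−19.66) = 10.96 − 6.95 = 4.01; fold change = 2^-4.01 = 0.062
kzgZ: ΔΔCt = (27.76−19.80) − (26.37−19.66) = 7.96 − 6.71 = 1.25; fold change = 2^-1.25 = 0.420
dirE: ΔΔCt = (25.61−19.80) − (29.06−19.66) = 5.81 − 9.40 = -3.59; fold change = 2^3.59 = 12.042
oovA has the largest |ΔΔCt| = 4.43.

0.046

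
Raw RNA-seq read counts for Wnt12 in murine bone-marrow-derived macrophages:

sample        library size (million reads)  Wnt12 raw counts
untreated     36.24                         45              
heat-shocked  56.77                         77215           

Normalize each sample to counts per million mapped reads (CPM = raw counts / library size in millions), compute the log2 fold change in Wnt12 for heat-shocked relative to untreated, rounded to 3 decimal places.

10.097

CPM(untreated) = 45 / 36.24 = 1.2417
CPM(heat-shocked) = 77215 / 56.77 = 1360.1374
Fold change = 1360.1374 / 1.2417 = 1095.36398
log2(1095.36398) = 10.0972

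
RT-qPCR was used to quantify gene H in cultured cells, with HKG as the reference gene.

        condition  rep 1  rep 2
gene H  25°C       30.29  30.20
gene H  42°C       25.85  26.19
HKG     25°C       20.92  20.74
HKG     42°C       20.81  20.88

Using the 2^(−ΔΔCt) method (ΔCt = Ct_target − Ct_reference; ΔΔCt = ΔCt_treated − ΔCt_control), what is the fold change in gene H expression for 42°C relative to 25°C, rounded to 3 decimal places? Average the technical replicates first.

18.896

Mean Ct: gene H 25°C 30.245; gene H 42°C 26.020; HKG 25°C 20.830; HKG 42°C 20.845
ΔCt(25°C) = 30.245 − 20.830 = 9.415
ΔCt(42°C) = 26.020 − 20.845 = 5.175
ΔΔCt = 5.175 − 9.415 = -4.240
Fold change = 2^(−(-4.240)) = 2^4.240 = 18.8959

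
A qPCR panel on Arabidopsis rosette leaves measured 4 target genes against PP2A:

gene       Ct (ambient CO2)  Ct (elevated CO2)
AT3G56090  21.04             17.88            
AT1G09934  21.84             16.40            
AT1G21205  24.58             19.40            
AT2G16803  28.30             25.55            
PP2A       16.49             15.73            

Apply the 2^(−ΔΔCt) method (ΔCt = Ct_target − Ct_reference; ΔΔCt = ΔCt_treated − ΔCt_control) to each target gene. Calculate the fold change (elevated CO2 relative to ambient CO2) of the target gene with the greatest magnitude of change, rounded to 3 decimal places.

25.634

AT3G56090: ΔΔCt = (17.88−15.73) − (21.04−16.49) = 2.15 − 4.55 = -2.40; fold change = 2^2.40 = 5.278
AT1G09934: ΔΔCt = (16.40−15.73) − (21.84−16.49) = 0.67 − 5.35 = -4.68; fold change = 2^4.68 = 25.634
AT1G21205: ΔΔCt = (19.40−15.73) − (24.58−16.49) = 3.67 − 8.09 = -4.42; fold change = 2^4.42 = 21.407
AT2G16803: ΔΔCt = (25.55−15.73) − (28.30−16.49) = 9.82 − 11.81 = -1.99; fold change = 2^1.99 = 3.972
AT1G09934 has the largest |ΔΔCt| = 4.68.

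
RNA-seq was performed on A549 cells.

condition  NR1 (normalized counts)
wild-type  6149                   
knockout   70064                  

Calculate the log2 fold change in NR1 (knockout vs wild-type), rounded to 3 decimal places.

Fold change = 70064 / 6149 = 11.3944
log2(11.3944) = 3.5102

3.510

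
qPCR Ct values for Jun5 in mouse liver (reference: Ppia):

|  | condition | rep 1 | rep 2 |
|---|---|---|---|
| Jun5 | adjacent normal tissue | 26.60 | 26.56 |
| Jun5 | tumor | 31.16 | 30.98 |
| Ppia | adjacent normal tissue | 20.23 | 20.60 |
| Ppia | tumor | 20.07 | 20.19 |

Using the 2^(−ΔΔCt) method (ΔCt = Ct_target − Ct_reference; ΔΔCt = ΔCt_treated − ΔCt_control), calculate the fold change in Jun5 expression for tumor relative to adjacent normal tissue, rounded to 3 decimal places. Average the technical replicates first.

Mean Ct: Jun5 adjacent normal tissue 26.580; Jun5 tumor 31.070; Ppia adjacent normal tissue 20.415; Ppia tumor 20.130
ΔCt(adjacent normal tissue) = 26.580 − 20.415 = 6.165
ΔCt(tumor) = 31.070 − 20.130 = 10.940
ΔΔCt = 10.940 − 6.165 = 4.775
Fold change = 2^(−4.775) = 0.0365

0.037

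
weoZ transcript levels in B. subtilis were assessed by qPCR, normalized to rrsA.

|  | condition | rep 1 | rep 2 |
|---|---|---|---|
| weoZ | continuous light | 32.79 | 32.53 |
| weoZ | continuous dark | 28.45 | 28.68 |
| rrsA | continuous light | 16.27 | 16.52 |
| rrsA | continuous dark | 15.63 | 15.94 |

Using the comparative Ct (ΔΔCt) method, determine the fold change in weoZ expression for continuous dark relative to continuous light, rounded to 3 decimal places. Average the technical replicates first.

Mean Ct: weoZ continuous light 32.660; weoZ continuous dark 28.565; rrsA continuous light 16.395; rrsA continuous dark 15.785
ΔCt(continuous light) = 32.660 − 16.395 = 16.265
ΔCt(continuous dark) = 28.565 − 15.785 = 12.780
ΔΔCt = 12.780 − 16.265 = -3.485
Fold change = 2^(−(-3.485)) = 2^3.485 = 11.1967

11.197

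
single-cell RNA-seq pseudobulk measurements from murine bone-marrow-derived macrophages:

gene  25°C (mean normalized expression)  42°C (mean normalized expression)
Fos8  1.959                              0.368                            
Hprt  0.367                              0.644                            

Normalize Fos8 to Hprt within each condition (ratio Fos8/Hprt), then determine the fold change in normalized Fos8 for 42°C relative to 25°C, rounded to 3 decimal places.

0.107

Fos8/Hprt (25°C) = 1.959 / 0.367 = 5.3379
Fos8/Hprt (42°C) = 0.368 / 0.644 = 0.57143
Fold change = 0.57143 / 5.3379 = 0.1071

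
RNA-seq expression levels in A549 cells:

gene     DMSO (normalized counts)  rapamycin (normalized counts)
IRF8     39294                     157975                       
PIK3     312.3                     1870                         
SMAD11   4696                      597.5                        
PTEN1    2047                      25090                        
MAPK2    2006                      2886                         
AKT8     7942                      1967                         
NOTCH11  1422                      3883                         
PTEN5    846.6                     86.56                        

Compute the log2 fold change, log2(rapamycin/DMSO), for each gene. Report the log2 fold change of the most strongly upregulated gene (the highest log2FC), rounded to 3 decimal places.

log2(157975/39294) = 2.007  (IRF8)
log2(1870/312.3) = 2.582  (PIK3)
log2(597.5/4696) = -2.974  (SMAD11)
log2(25090/2047) = 3.616  (PTEN1)
log2(2886/2006) = 0.525  (MAPK2)
log2(1967/7942) = -2.014  (AKT8)
log2(3883/1422) = 1.449  (NOTCH11)
log2(86.56/846.6) = -3.290  (PTEN5)
PTEN1 is most strongly upregulated.

3.616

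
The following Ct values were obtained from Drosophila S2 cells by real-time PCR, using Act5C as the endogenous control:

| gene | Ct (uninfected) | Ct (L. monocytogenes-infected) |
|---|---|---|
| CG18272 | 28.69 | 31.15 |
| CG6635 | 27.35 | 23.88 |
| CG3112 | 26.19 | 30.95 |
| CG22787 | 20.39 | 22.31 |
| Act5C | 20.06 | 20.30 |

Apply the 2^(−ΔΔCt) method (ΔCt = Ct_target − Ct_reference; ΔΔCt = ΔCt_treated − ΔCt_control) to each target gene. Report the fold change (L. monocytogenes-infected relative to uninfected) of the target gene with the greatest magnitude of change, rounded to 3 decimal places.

CG18272: ΔΔCt = (31.15−20.30) − (28.69−20.06) = 10.85 − 8.63 = 2.22; fold change = 2^-2.22 = 0.215
CG6635: ΔΔCt = (23.88−20.30) − (27.35−20.06) = 3.58 − 7.29 = -3.71; fold change = 2^3.71 = 13.086
CG3112: ΔΔCt = (30.95−20.30) − (26.19−20.06) = 10.65 − 6.13 = 4.52; fold change = 2^-4.52 = 0.044
CG22787: ΔΔCt = (22.31−20.30) − (20.39−20.06) = 2.01 − 0.33 = 1.68; fold change = 2^-1.68 = 0.312
CG3112 has the largest |ΔΔCt| = 4.52.

0.044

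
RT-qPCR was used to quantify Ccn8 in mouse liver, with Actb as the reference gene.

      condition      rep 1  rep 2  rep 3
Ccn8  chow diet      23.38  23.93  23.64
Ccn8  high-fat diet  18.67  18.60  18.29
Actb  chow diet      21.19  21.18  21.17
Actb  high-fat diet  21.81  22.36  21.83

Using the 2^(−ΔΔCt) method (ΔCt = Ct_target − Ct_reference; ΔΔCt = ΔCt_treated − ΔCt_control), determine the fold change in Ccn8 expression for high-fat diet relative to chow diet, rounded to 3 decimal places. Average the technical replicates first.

61.820

Mean Ct: Ccn8 chow diet 23.650; Ccn8 high-fat diet 18.520; Actb chow diet 21.180; Actb high-fat diet 22.000
ΔCt(chow diet) = 23.650 − 21.180 = 2.470
ΔCt(high-fat diet) = 18.520 − 22.000 = -3.480
ΔΔCt = -3.480 − 2.470 = -5.950
Fold change = 2^(−(-5.950)) = 2^5.950 = 61.8199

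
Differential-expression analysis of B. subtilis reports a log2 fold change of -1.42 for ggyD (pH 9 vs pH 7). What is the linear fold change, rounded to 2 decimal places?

Fold change = 2^(-1.42) = 0.374

0.37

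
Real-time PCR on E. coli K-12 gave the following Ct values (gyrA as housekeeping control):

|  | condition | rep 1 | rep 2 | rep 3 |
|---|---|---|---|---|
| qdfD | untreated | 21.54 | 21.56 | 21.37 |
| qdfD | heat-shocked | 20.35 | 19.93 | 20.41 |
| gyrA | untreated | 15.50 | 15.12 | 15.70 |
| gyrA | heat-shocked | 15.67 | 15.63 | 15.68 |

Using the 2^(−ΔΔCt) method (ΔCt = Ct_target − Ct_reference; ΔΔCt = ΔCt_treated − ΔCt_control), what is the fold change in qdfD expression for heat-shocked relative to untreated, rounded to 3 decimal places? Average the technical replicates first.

Mean Ct: qdfD untreated 21.490; qdfD heat-shocked 20.230; gyrA untreated 15.440; gyrA heat-shocked 15.660
ΔCt(untreated) = 21.490 − 15.440 = 6.050
ΔCt(heat-shocked) = 20.230 − 15.660 = 4.570
ΔΔCt = 4.570 − 6.050 = -1.480
Fold change = 2^(−(-1.480)) = 2^1.480 = 2.7895

2.789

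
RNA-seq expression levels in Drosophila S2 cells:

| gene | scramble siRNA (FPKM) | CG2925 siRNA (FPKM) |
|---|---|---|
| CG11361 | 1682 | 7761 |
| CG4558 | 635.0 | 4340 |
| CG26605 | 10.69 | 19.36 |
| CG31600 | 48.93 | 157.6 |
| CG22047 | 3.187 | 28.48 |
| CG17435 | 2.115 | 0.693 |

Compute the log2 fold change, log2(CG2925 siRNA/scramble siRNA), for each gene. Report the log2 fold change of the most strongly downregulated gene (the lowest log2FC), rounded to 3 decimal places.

log2(7761/1682) = 2.206  (CG11361)
log2(4340/635.0) = 2.773  (CG4558)
log2(19.36/10.69) = 0.857  (CG26605)
log2(157.6/48.93) = 1.687  (CG31600)
log2(28.48/3.187) = 3.160  (CG22047)
log2(0.693/2.115) = -1.610  (CG17435)
CG17435 is most strongly downregulated.

-1.610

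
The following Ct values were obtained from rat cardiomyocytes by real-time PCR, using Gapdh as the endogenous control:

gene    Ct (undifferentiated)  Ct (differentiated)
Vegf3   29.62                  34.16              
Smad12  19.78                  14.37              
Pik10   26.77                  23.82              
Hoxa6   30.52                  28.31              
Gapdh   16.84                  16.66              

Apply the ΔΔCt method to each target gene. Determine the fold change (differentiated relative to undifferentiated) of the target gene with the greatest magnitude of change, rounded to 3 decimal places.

Vegf3: ΔΔCt = (34.16−16.66) − (29.62−16.84) = 17.50 − 12.78 = 4.72; fold change = 2^-4.72 = 0.038
Smad12: ΔΔCt = (14.37−16.66) − (19.78−16.84) = -2.29 − 2.94 = -5.23; fold change = 2^5.23 = 37.531
Pik10: ΔΔCt = (23.82−16.66) − (26.77−16.84) = 7.16 − 9.93 = -2.77; fold change = 2^2.77 = 6.821
Hoxa6: ΔΔCt = (28.31−16.66) − (30.52−16.84) = 11.65 − 13.68 = -2.03; fold change = 2^2.03 = 4.084
Smad12 has the largest |ΔΔCt| = 5.23.

37.531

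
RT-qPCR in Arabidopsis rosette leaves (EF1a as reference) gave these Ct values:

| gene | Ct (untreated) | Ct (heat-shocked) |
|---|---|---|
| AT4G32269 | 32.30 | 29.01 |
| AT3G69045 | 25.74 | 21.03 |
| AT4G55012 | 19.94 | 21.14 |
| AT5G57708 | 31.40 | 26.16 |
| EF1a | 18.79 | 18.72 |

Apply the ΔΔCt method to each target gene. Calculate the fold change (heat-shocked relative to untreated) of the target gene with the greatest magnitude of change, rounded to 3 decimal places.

36.002

AT4G32269: ΔΔCt = (29.01−18.72) − (32.30−18.79) = 10.29 − 13.51 = -3.22; fold change = 2^3.22 = 9.318
AT3G69045: ΔΔCt = (21.03−18.72) − (25.74−18.79) = 2.31 − 6.95 = -4.64; fold change = 2^4.64 = 24.933
AT4G55012: ΔΔCt = (21.14−18.72) − (19.94−18.79) = 2.42 − 1.15 = 1.27; fold change = 2^-1.27 = 0.415
AT5G57708: ΔΔCt = (26.16−18.72) − (31.40−18.79) = 7.44 − 12.61 = -5.17; fold change = 2^5.17 = 36.002
AT5G57708 has the largest |ΔΔCt| = 5.17.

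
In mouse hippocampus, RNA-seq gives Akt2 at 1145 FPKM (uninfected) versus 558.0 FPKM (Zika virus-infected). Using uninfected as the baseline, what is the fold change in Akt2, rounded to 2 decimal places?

Fold change = 558.0 / 1145 = 0.487
Akt2 is downregulated.

0.49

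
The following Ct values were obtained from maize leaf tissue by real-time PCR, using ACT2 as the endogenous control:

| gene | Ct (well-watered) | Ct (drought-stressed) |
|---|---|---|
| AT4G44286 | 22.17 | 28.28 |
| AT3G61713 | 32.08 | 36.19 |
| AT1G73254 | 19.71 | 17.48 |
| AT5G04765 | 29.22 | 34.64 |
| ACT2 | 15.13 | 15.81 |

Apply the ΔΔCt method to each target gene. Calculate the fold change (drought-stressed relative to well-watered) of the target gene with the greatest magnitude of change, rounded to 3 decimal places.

AT4G44286: ΔΔCt = (28.28−15.81) − (22.17−15.13) = 12.47 − 7.04 = 5.43; fold change = 2^-5.43 = 0.023
AT3G61713: ΔΔCt = (36.19−15.81) − (32.08−15.13) = 20.38 − 16.95 = 3.43; fold change = 2^-3.43 = 0.093
AT1G73254: ΔΔCt = (17.48−15.81) − (19.71−15.13) = 1.67 − 4.58 = -2.91; fold change = 2^2.91 = 7.516
AT5G04765: ΔΔCt = (34.64−15.81) − (29.22−15.13) = 18.83 − 14.09 = 4.74; fold change = 2^-4.74 = 0.037
AT4G44286 has the largest |ΔΔCt| = 5.43.

0.023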